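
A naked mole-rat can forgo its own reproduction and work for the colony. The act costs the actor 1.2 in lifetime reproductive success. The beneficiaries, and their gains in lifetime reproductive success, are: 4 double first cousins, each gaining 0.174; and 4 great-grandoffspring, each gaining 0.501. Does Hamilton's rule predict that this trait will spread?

No

Hamilton's rule: the trait is favored when the sum of r·B over every recipient exceeds the actor's cost C.
r to a double first cousin = 1/4 (double first cousins share both grandparent pairs — four paths of length 4: r = 4·(1/2)^4 = 1/4).
r to a great-grandoffspring = 1/8 (three parent–offspring links: r = (1/2)^3 = 1/8).
Summing one r·B term per recipient: 4·0.25·0.174 + 4·0.125·0.501 = 0.4245.
0.4245 < 1.2: the indirect benefit is less than the cost.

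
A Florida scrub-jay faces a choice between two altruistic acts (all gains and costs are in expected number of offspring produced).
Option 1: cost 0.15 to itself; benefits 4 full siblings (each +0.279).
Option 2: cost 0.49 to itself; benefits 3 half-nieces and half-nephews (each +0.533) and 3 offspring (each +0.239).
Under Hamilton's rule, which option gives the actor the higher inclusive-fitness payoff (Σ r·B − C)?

Option 1

Option 1: r to a full sibling = 0.5.
Option 1: Σ r·B − C = (4·0.5·0.279) − 0.15 = 0.408.
Option 2: r to a half-niece or half-nephew = 0.125.
Option 2: r to an offspring = 0.5.
Option 2: Σ r·B − C = (3·0.125·0.533 + 3·0.5·0.239) − 0.49 = 0.068375.
Option 1 has the higher net inclusive-fitness payoff.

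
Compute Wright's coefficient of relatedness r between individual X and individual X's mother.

Each parent–offspring link contributes a factor of 1/2, and independent paths through distinct common ancestors add.
One parent–offspring link: r = (1/2)^1 = 1/2.

0.5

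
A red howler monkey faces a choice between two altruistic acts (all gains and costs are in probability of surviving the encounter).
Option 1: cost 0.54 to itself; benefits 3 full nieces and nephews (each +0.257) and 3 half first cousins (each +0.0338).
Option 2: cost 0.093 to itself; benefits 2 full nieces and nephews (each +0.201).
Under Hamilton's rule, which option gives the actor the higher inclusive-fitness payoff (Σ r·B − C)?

Option 2

Option 1: r to a full niece or nephew = 0.25.
Option 1: r to a half first cousin = 0.0625.
Option 1: Σ r·B − C = (3·0.25·0.257 + 3·0.0625·0.0338) − 0.54 = -0.3409125.
Option 2: r to a full niece or nephew = 0.25.
Option 2: Σ r·B − C = (2·0.25·0.201) − 0.093 = 0.0075.
Option 2 has the higher net inclusive-fitness payoff.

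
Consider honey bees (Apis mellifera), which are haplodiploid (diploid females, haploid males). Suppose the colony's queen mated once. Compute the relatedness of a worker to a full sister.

0.75

Haplodiploid full sisters inherit their father's entire haploid genome identically (contributing 1/2) and on average half of their mother's contribution (1/2 · 1/2 = 1/4); r = 1/2 + 1/4 = 3/4.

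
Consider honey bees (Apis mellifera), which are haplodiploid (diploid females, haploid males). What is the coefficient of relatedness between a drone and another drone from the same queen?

Haploid brothers each carry a random half of the queen's diploid genome, so on average they share half: r = 1/2.

0.5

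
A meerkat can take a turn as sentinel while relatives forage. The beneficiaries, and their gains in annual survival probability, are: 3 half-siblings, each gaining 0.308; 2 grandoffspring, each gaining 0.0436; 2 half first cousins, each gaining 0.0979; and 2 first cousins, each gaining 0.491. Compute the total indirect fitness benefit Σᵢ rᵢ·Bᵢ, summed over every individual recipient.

r to a half-sibling = 0.25 (half-sibs share one parent — one path of length 2: r = (1/2)^2 = 1/4).
r to a grandoffspring = 1/4 (two parent–offspring links: r = (1/2)^2 = 1/4).
r to a half first cousin = 0.0625 (half first cousins share one grandparent — one path of length 4: r = (1/2)^4 = 1/16).
r to a first cousin = 0.125 (first cousins share one grandparent pair — two paths of length 4: r = 2·(1/2)^4 = 1/8).
Summing one r·B term per recipient: 3·0.25·0.308 + 2·0.25·0.0436 + 2·0.0625·0.0979 + 2·0.125·0.491 = 0.3877875.

0.3877875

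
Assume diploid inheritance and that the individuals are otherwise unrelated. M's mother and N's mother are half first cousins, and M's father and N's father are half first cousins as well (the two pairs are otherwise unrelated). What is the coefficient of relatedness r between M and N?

With two independent routes of shared ancestry, r is the sum of the two contributions.
M and N are related in two ways: half second cousins through their mothers (r = 1/64) and half second cousins through their fathers (r = 1/64).
r = 1/64 + 1/64 = 1/32 = 0.03125.

0.03125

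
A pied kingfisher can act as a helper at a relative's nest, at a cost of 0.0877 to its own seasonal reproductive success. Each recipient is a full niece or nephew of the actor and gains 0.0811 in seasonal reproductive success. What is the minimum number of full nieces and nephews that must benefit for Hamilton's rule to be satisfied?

r to a full niece or nephew = 1/4 (full aunt/uncle↔niece/nephew: two paths of length 3 through the shared grandparent pair: r = 2·(1/2)^3 = 1/4).
Hamilton's rule: n·r·B > C  ⇒  n > C/(r·B) = 0.0877/(0.25·0.0811) = 4.326.
The smallest integer exceeding 4.326 is 5.

5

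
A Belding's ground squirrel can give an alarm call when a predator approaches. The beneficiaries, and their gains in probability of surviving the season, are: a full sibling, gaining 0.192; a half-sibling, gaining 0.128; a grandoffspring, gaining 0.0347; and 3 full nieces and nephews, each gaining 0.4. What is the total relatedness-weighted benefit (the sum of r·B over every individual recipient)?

r to a full sibling = 1/2 (full sibs share both parents — two paths of length 2: r = 2·(1/2)^2 = 1/2).
r to a half-sibling = 0.25 (half-sibs share one parent — one path of length 2: r = (1/2)^2 = 1/4).
r to a grandoffspring = 1/4 (two parent–offspring links: r = (1/2)^2 = 1/4).
r to a full niece or nephew = 0.25 (full aunt/uncle↔niece/nephew: two paths of length 3 through the shared grandparent pair: r = 2·(1/2)^3 = 1/4).
Summing one r·B term per recipient: 1·0.5·0.192 + 1·0.25·0.128 + 1·0.25·0.0347 + 3·0.25·0.4 = 0.436675.

0.436675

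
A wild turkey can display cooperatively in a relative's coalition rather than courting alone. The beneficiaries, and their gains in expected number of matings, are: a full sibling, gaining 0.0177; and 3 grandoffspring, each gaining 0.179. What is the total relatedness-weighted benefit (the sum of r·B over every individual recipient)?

0.1431

r to a full sibling = 0.5 (full sibs share both parents — two paths of length 2: r = 2·(1/2)^2 = 1/2).
r to a grandoffspring = 0.25 (two parent–offspring links: r = (1/2)^2 = 1/4).
Summing one r·B term per recipient: 1·0.5·0.0177 + 3·0.25·0.179 = 0.1431.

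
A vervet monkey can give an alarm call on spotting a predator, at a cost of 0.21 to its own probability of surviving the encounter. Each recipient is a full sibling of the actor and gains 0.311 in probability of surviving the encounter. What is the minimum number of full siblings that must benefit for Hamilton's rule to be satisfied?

r to a full sibling = 0.5 (full sibs share both parents — two paths of length 2: r = 2·(1/2)^2 = 1/2).
Hamilton's rule: n·r·B > C  ⇒  n > C/(r·B) = 0.21/(0.5·0.311) = 1.35.
The smallest integer exceeding 1.35 is 2.

2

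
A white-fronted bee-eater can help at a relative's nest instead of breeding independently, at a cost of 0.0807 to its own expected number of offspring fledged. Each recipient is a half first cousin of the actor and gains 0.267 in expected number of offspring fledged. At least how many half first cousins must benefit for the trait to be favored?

5

r to a half first cousin = 1/16 (half first cousins share one grandparent — one path of length 4: r = (1/2)^4 = 1/16).
Hamilton's rule: n·r·B > C  ⇒  n > C/(r·B) = 0.0807/(0.0625·0.267) = 4.836.
The smallest integer exceeding 4.836 is 5.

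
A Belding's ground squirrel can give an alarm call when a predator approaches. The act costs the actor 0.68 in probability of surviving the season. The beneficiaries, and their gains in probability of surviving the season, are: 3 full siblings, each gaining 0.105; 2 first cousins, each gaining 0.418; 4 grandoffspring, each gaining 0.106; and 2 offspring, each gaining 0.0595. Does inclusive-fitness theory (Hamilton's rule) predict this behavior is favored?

Hamilton's rule: the trait is favored when the sum of r·B over every recipient exceeds the actor's cost C.
r to a full sibling = 0.5 (full sibs share both parents — two paths of length 2: r = 2·(1/2)^2 = 1/2).
r to a first cousin = 1/8 (first cousins share one grandparent pair — two paths of length 4: r = 2·(1/2)^4 = 1/8).
r to a grandoffspring = 1/4 (two parent–offspring links: r = (1/2)^2 = 1/4).
r to an offspring = 0.5 (one parent–offspring link: r = (1/2)^1 = 1/2).
Summing one r·B term per recipient: 3·0.5·0.105 + 2·0.125·0.418 + 4·0.25·0.106 + 2·0.5·0.0595 = 0.4275.
0.4275 < 0.68: the indirect benefit is less than the cost.

No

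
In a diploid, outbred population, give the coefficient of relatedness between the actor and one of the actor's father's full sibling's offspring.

Each parent–offspring link contributes a factor of 1/2, and independent paths through distinct common ancestors add.
First cousins share one grandparent pair — two paths of length 4: r = 2·(1/2)^4 = 1/8.

0.125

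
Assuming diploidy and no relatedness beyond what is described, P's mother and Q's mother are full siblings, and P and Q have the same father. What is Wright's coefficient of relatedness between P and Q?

Wright's path rule: contributions from independent ancestry routes add.
P and Q are related in two ways: first cousins through their mothers (r = 1/8) and half-sibs through their shared father (r = 1/4).
r = 1/8 + 1/4 = 3/8 = 0.375.

0.375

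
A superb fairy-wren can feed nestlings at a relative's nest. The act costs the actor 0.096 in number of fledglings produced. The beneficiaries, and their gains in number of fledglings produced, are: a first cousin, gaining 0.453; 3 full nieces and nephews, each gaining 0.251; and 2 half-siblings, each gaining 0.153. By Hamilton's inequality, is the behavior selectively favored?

Yes

Hamilton's rule: the trait is favored when the sum of r·B over every recipient exceeds the actor's cost C.
r to a first cousin = 0.125 (first cousins share one grandparent pair — two paths of length 4: r = 2·(1/2)^4 = 1/8).
r to a full niece or nephew = 1/4 (full aunt/uncle↔niece/nephew: two paths of length 3 through the shared grandparent pair: r = 2·(1/2)^3 = 1/4).
r to a half-sibling = 1/4 (half-sibs share one parent — one path of length 2: r = (1/2)^2 = 1/4).
Summing one r·B term per recipient: 1·0.125·0.453 + 3·0.25·0.251 + 2·0.25·0.153 = 0.321375.
0.321375 > 0.096: the indirect benefit exceeds the cost.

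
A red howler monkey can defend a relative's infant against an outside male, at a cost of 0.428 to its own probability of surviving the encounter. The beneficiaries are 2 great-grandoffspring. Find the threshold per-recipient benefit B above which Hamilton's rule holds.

r to a great-grandoffspring = 1/8 (three parent–offspring links: r = (1/2)^3 = 1/8).
Hamilton's rule with n recipients of equal r: n·r·B > C, so B > C/(n·r) = 0.428/(2·0.125) = 1.712.

1.712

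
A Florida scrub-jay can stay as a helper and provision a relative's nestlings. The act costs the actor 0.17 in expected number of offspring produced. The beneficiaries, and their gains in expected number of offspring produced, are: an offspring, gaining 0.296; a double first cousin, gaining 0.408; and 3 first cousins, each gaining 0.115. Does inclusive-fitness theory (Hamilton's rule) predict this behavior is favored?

Yes

Hamilton's rule: the trait is favored when the sum of r·B over every recipient exceeds the actor's cost C.
r to an offspring = 1/2 (one parent–offspring link: r = (1/2)^1 = 1/2).
r to a double first cousin = 1/4 (double first cousins share both grandparent pairs — four paths of length 4: r = 4·(1/2)^4 = 1/4).
r to a first cousin = 0.125 (first cousins share one grandparent pair — two paths of length 4: r = 2·(1/2)^4 = 1/8).
Summing one r·B term per recipient: 1·0.5·0.296 + 1·0.25·0.408 + 3·0.125·0.115 = 0.293125.
0.293125 > 0.17: the indirect benefit exceeds the cost.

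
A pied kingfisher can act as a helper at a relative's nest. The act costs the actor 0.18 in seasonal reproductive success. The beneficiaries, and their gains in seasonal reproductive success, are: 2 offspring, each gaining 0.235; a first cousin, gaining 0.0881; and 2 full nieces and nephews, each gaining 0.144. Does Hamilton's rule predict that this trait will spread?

Yes

Hamilton's rule: the trait is favored when the sum of r·B over every recipient exceeds the actor's cost C.
r to an offspring = 0.5 (one parent–offspring link: r = (1/2)^1 = 1/2).
r to a first cousin = 0.125 (first cousins share one grandparent pair — two paths of length 4: r = 2·(1/2)^4 = 1/8).
r to a full niece or nephew = 0.25 (full aunt/uncle↔niece/nephew: two paths of length 3 through the shared grandparent pair: r = 2·(1/2)^3 = 1/4).
Summing one r·B term per recipient: 2·0.5·0.235 + 1·0.125·0.0881 + 2·0.25·0.144 = 0.3180125.
0.3180125 > 0.18: the indirect benefit exceeds the cost.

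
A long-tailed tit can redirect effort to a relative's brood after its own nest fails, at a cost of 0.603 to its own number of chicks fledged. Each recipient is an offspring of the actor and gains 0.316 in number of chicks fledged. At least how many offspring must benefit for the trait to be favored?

4

r to an offspring = 1/2 (one parent–offspring link: r = (1/2)^1 = 1/2).
Hamilton's rule: n·r·B > C  ⇒  n > C/(r·B) = 0.603/(0.5·0.316) = 3.816.
The smallest integer exceeding 3.816 is 4.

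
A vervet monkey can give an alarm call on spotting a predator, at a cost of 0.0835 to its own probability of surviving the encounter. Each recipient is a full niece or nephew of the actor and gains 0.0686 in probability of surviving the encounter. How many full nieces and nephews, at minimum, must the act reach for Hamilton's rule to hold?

5

r to a full niece or nephew = 0.25 (full aunt/uncle↔niece/nephew: two paths of length 3 through the shared grandparent pair: r = 2·(1/2)^3 = 1/4).
Hamilton's rule: n·r·B > C  ⇒  n > C/(r·B) = 0.0835/(0.25·0.0686) = 4.869.
The smallest integer exceeding 4.869 is 5.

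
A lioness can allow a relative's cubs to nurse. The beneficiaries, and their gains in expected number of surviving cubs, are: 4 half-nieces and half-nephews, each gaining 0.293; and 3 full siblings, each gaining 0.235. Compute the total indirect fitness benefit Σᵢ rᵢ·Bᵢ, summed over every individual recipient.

0.499

r to a half-niece or half-nephew = 1/8 (half-aunt/uncle↔niece/nephew: one path of length 3: r = (1/2)^3 = 1/8).
r to a full sibling = 0.5 (full sibs share both parents — two paths of length 2: r = 2·(1/2)^2 = 1/2).
Summing one r·B term per recipient: 4·0.125·0.293 + 3·0.5·0.235 = 0.499.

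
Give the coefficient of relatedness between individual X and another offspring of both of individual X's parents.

0.5

Each parent–offspring link contributes a factor of 1/2, and independent paths through distinct common ancestors add.
Full sibs share both parents — two paths of length 2: r = 2·(1/2)^2 = 1/2.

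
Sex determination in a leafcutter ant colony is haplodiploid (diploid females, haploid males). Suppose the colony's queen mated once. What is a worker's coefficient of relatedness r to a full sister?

Haplodiploid full sisters inherit their father's entire haploid genome identically (contributing 1/2) and on average half of their mother's contribution (1/2 · 1/2 = 1/4); r = 1/2 + 1/4 = 3/4.

0.75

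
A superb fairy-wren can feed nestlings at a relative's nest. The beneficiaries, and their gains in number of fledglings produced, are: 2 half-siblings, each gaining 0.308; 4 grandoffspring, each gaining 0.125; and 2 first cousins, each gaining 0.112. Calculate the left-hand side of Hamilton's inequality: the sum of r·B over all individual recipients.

r to a half-sibling = 0.25 (half-sibs share one parent — one path of length 2: r = (1/2)^2 = 1/4).
r to a grandoffspring = 1/4 (two parent–offspring links: r = (1/2)^2 = 1/4).
r to a first cousin = 1/8 (first cousins share one grandparent pair — two paths of length 4: r = 2·(1/2)^4 = 1/8).
Summing one r·B term per recipient: 2·0.25·0.308 + 4·0.25·0.125 + 2·0.125·0.112 = 0.307.

0.307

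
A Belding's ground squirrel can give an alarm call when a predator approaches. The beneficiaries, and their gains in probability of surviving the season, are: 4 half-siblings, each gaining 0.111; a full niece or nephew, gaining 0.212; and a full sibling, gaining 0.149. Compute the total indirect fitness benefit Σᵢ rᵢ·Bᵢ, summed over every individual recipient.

0.2385

r to a half-sibling = 1/4 (half-sibs share one parent — one path of length 2: r = (1/2)^2 = 1/4).
r to a full niece or nephew = 0.25 (full aunt/uncle↔niece/nephew: two paths of length 3 through the shared grandparent pair: r = 2·(1/2)^3 = 1/4).
r to a full sibling = 0.5 (full sibs share both parents — two paths of length 2: r = 2·(1/2)^2 = 1/2).
Summing one r·B term per recipient: 4·0.25·0.111 + 1·0.25·0.212 + 1·0.5·0.149 = 0.2385.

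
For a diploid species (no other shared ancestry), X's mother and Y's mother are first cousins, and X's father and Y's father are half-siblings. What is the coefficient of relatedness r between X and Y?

Relatedness sums over independent paths through distinct common ancestors.
X and Y are related in two ways: second cousins through their mothers (r = 1/32) and half first cousins through their fathers (r = 1/16).
r = 1/32 + 1/16 = 3/32 = 0.09375.

0.09375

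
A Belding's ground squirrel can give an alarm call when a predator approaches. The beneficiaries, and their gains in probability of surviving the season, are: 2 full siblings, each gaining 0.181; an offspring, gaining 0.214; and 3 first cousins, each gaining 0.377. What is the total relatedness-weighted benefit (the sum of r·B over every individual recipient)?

0.429375

r to a full sibling = 1/2 (full sibs share both parents — two paths of length 2: r = 2·(1/2)^2 = 1/2).
r to an offspring = 0.5 (one parent–offspring link: r = (1/2)^1 = 1/2).
r to a first cousin = 0.125 (first cousins share one grandparent pair — two paths of length 4: r = 2·(1/2)^4 = 1/8).
Summing one r·B term per recipient: 2·0.5·0.181 + 1·0.5·0.214 + 3·0.125·0.377 = 0.429375.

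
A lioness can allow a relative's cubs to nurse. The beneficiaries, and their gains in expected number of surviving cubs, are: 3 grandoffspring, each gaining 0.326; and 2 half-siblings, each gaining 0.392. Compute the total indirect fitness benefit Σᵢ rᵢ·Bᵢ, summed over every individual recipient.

0.4405

r to a grandoffspring = 0.25 (two parent–offspring links: r = (1/2)^2 = 1/4).
r to a half-sibling = 1/4 (half-sibs share one parent — one path of length 2: r = (1/2)^2 = 1/4).
Summing one r·B term per recipient: 3·0.25·0.326 + 2·0.25·0.392 = 0.4405.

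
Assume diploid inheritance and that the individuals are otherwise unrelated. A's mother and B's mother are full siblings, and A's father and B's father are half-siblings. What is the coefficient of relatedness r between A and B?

0.1875

Independent pedigree routes through distinct common ancestors add.
A and B are related in two ways: first cousins through their mothers (r = 1/8) and half first cousins through their fathers (r = 1/16).
r = 1/8 + 1/16 = 3/16 = 0.1875.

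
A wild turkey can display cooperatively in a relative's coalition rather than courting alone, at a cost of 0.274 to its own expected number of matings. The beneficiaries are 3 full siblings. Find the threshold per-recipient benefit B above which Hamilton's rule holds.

0.1827

r to a full sibling = 0.5 (full sibs share both parents — two paths of length 2: r = 2·(1/2)^2 = 1/2).
Hamilton's rule with n recipients of equal r: n·r·B > C, so B > C/(n·r) = 0.274/(3·0.5) = 0.1827.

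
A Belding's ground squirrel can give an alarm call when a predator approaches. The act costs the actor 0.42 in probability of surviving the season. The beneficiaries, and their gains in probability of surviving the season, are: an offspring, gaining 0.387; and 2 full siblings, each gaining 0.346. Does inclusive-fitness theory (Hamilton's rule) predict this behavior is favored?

Yes

Hamilton's rule: the trait is favored when the sum of r·B over every recipient exceeds the actor's cost C.
r to an offspring = 1/2 (one parent–offspring link: r = (1/2)^1 = 1/2).
r to a full sibling = 0.5 (full sibs share both parents — two paths of length 2: r = 2·(1/2)^2 = 1/2).
Summing one r·B term per recipient: 1·0.5·0.387 + 2·0.5·0.346 = 0.5395.
0.5395 > 0.42: the indirect benefit exceeds the cost.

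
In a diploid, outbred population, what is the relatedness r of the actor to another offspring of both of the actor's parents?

0.5

Each parent–offspring link contributes a factor of 1/2, and independent paths through distinct common ancestors add.
Full sibs share both parents — two paths of length 2: r = 2·(1/2)^2 = 1/2.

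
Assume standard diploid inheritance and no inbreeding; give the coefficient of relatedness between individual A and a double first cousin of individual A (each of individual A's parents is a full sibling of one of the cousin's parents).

Each parent–offspring link contributes a factor of 1/2, and independent paths through distinct common ancestors add.
Double first cousins share both grandparent pairs — four paths of length 4: r = 4·(1/2)^4 = 1/4.

0.25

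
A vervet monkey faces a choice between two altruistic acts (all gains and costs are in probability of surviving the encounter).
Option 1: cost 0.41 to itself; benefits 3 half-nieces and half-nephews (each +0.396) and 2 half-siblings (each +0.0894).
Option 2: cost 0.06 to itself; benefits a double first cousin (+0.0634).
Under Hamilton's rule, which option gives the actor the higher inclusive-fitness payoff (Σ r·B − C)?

Option 2

Option 1: r to a half-niece or half-nephew = 0.125.
Option 1: r to a half-sibling = 0.25.
Option 1: Σ r·B − C = (3·0.125·0.396 + 2·0.25·0.0894) − 0.41 = -0.2168.
Option 2: r to a double first cousin = 0.25.
Option 2: Σ r·B − C = (1·0.25·0.0634) − 0.06 = -0.04415.
Option 2 has the higher net inclusive-fitness payoff.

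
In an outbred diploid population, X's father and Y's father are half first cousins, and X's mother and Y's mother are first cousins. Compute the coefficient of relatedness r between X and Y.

0.046875

Independent pedigree routes through distinct common ancestors add.
X and Y are related in two ways: half second cousins through their fathers (r = 1/64) and second cousins through their mothers (r = 1/32).
r = 1/64 + 1/32 = 0.046875.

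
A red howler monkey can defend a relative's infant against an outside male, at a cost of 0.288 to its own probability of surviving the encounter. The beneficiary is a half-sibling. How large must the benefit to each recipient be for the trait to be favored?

r to a half-sibling = 0.25 (half-sibs share one parent — one path of length 2: r = (1/2)^2 = 1/4).
Hamilton's rule with n recipients of equal r: n·r·B > C, so B > C/(n·r) = 0.288/(1·0.25) = 1.152.

1.152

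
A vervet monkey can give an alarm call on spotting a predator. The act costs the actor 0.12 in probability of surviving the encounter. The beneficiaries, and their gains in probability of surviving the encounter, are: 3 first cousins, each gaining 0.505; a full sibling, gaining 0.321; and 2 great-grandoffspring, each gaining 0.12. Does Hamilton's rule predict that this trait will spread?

Hamilton's rule: the trait is favored when the sum of r·B over every recipient exceeds the actor's cost C.
r to a first cousin = 0.125 (first cousins share one grandparent pair — two paths of length 4: r = 2·(1/2)^4 = 1/8).
r to a full sibling = 1/2 (full sibs share both parents — two paths of length 2: r = 2·(1/2)^2 = 1/2).
r to a great-grandoffspring = 1/8 (three parent–offspring links: r = (1/2)^3 = 1/8).
Summing one r·B term per recipient: 3·0.125·0.505 + 1·0.5·0.321 + 2·0.125·0.12 = 0.379875.
0.379875 > 0.12: the indirect benefit exceeds the cost.

Yes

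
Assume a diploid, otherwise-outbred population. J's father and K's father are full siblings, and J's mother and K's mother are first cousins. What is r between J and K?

0.15625

With two independent routes of shared ancestry, r is the sum of the two contributions.
J and K are related in two ways: first cousins through their fathers (r = 1/8) and second cousins through their mothers (r = 1/32).
r = 1/8 + 1/32 = 5/32 = 0.15625.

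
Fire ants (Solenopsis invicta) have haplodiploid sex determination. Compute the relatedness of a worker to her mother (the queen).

0.5

One meiotic link between diploid queen and diploid daughter: r = 1/2.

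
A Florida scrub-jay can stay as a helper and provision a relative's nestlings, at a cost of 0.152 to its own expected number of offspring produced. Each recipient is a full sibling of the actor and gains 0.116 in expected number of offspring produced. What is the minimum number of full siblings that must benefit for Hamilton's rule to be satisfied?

3

r to a full sibling = 0.5 (full sibs share both parents — two paths of length 2: r = 2·(1/2)^2 = 1/2).
Hamilton's rule: n·r·B > C  ⇒  n > C/(r·B) = 0.152/(0.5·0.116) = 2.621.
The smallest integer exceeding 2.621 is 3.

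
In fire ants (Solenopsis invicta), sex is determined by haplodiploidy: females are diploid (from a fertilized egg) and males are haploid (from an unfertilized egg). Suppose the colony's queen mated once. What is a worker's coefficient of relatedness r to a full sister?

Haplodiploid full sisters inherit their father's entire haploid genome identically (contributing 1/2) and on average half of their mother's contribution (1/2 · 1/2 = 1/4); r = 1/2 + 1/4 = 3/4.

0.75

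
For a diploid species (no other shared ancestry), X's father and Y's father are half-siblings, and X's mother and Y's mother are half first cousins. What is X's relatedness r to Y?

Independent pedigree routes through distinct common ancestors add.
X and Y are related in two ways: half first cousins through their fathers (r = 1/16) and half second cousins through their mothers (r = 1/64).
r = 1/16 + 1/64 = 5/64 = 0.078125.

0.078125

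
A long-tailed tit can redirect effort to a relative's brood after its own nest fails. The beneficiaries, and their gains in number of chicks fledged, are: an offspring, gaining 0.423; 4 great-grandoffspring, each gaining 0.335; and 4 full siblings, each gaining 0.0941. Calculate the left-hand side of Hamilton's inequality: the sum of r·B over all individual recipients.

0.5672

r to an offspring = 0.5 (one parent–offspring link: r = (1/2)^1 = 1/2).
r to a great-grandoffspring = 1/8 (three parent–offspring links: r = (1/2)^3 = 1/8).
r to a full sibling = 0.5 (full sibs share both parents — two paths of length 2: r = 2·(1/2)^2 = 1/2).
Summing one r·B term per recipient: 1·0.5·0.423 + 4·0.125·0.335 + 4·0.5·0.0941 = 0.5672.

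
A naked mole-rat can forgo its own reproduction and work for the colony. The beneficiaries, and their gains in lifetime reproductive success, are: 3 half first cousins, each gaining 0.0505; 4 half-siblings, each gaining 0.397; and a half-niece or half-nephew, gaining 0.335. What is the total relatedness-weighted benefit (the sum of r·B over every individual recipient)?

0.44834375

r to a half first cousin = 1/16 (half first cousins share one grandparent — one path of length 4: r = (1/2)^4 = 1/16).
r to a half-sibling = 1/4 (half-sibs share one parent — one path of length 2: r = (1/2)^2 = 1/4).
r to a half-niece or half-nephew = 1/8 (half-aunt/uncle↔niece/nephew: one path of length 3: r = (1/2)^3 = 1/8).
Summing one r·B term per recipient: 3·0.0625·0.0505 + 4·0.25·0.397 + 1·0.125·0.335 = 0.44834375.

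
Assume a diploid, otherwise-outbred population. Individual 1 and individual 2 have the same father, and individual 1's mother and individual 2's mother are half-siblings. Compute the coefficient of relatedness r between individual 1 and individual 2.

Wright's path rule: contributions from independent ancestry routes add.
Individual 1 and individual 2 are related in two ways: half-sibs through their shared father (r = 1/4) and half first cousins through their mothers (r = 1/16).
r = 1/4 + 1/16 = 0.3125.

0.3125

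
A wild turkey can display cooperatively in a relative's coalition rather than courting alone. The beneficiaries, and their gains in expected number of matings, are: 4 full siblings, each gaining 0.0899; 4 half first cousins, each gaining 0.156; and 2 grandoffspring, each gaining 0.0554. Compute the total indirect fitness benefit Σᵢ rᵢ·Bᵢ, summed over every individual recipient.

r to a full sibling = 0.5 (full sibs share both parents — two paths of length 2: r = 2·(1/2)^2 = 1/2).
r to a half first cousin = 1/16 (half first cousins share one grandparent — one path of length 4: r = (1/2)^4 = 1/16).
r to a grandoffspring = 1/4 (two parent–offspring links: r = (1/2)^2 = 1/4).
Summing one r·B term per recipient: 4·0.5·0.0899 + 4·0.0625·0.156 + 2·0.25·0.0554 = 0.2465.

0.2465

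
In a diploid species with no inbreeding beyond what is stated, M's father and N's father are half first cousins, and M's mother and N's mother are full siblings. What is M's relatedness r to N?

Independent pedigree routes through distinct common ancestors add.
M and N are related in two ways: half second cousins through their fathers (r = 1/64) and first cousins through their mothers (r = 1/8).
r = 1/64 + 1/8 = 0.140625.

0.140625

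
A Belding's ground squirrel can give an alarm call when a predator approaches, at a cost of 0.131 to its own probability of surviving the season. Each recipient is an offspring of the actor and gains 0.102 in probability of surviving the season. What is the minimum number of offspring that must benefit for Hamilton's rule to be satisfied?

r to an offspring = 0.5 (one parent–offspring link: r = (1/2)^1 = 1/2).
Hamilton's rule: n·r·B > C  ⇒  n > C/(r·B) = 0.131/(0.5·0.102) = 2.569.
The smallest integer exceeding 2.569 is 3.

3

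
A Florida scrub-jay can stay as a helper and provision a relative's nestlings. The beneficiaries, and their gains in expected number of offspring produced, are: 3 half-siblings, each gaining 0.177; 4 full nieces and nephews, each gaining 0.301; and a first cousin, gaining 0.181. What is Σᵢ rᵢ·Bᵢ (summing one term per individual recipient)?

0.456375

r to a half-sibling = 1/4 (half-sibs share one parent — one path of length 2: r = (1/2)^2 = 1/4).
r to a full niece or nephew = 0.25 (full aunt/uncle↔niece/nephew: two paths of length 3 through the shared grandparent pair: r = 2·(1/2)^3 = 1/4).
r to a first cousin = 1/8 (first cousins share one grandparent pair — two paths of length 4: r = 2·(1/2)^4 = 1/8).
Summing one r·B term per recipient: 3·0.25·0.177 + 4·0.25·0.301 + 1·0.125·0.181 = 0.456375.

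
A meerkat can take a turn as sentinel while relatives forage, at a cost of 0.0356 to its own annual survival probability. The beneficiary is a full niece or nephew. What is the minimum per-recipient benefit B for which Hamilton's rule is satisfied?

r to a full niece or nephew = 0.25 (full aunt/uncle↔niece/nephew: two paths of length 3 through the shared grandparent pair: r = 2·(1/2)^3 = 1/4).
Hamilton's rule with n recipients of equal r: n·r·B > C, so B > C/(n·r) = 0.0356/(1·0.25) = 0.1424.

0.1424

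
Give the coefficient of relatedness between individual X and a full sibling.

Full sibs share both parents — two paths of length 2: r = 2·(1/2)^2 = 1/2.

0.5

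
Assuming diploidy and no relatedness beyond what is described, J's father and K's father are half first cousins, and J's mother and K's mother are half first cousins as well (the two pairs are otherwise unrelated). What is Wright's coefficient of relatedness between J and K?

Independent pedigree routes through distinct common ancestors add.
J and K are related in two ways: half second cousins through their fathers (r = 1/64) and half second cousins through their mothers (r = 1/64).
r = 1/64 + 1/64 = 1/32 = 0.03125.

0.03125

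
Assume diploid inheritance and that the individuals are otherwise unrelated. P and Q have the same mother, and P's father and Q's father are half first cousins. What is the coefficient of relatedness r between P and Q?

Relatedness sums over independent paths through distinct common ancestors.
P and Q are related in two ways: half-sibs through their shared mother (r = 1/4) and half second cousins through their fathers (r = 1/64).
r = 1/4 + 1/64 = 17/64 = 0.265625.

0.265625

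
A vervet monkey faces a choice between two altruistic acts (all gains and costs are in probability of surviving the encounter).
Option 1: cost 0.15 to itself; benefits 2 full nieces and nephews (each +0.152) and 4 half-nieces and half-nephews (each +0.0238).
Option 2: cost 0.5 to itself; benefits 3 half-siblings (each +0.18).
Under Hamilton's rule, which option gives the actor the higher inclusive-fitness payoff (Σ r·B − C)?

Option 1: r to a full niece or nephew = 0.25.
Option 1: r to a half-niece or half-nephew = 0.125.
Option 1: Σ r·B − C = (2·0.25·0.152 + 4·0.125·0.0238) − 0.15 = -0.0621.
Option 2: r to a half-sibling = 0.25.
Option 2: Σ r·B − C = (3·0.25·0.18) − 0.5 = -0.365.
Option 1 has the higher net inclusive-fitness payoff.

Option 1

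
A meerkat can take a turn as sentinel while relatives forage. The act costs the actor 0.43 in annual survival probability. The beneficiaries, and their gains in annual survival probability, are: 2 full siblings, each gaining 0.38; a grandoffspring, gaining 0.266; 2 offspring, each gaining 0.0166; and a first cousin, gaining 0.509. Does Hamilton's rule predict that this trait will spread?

Hamilton's rule: the trait is favored when the sum of r·B over every recipient exceeds the actor's cost C.
r to a full sibling = 1/2 (full sibs share both parents — two paths of length 2: r = 2·(1/2)^2 = 1/2).
r to a grandoffspring = 1/4 (two parent–offspring links: r = (1/2)^2 = 1/4).
r to an offspring = 0.5 (one parent–offspring link: r = (1/2)^1 = 1/2).
r to a first cousin = 1/8 (first cousins share one grandparent pair — two paths of length 4: r = 2·(1/2)^4 = 1/8).
Summing one r·B term per recipient: 2·0.5·0.38 + 1·0.25·0.266 + 2·0.5·0.0166 + 1·0.125·0.509 = 0.526725.
0.526725 > 0.43: the indirect benefit exceeds the cost.

Yes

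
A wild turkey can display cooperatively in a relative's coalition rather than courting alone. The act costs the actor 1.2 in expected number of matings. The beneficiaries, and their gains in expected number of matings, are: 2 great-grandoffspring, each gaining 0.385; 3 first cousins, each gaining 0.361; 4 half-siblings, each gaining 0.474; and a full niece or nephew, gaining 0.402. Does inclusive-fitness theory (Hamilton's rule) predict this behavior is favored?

Hamilton's rule: the trait is favored when the sum of r·B over every recipient exceeds the actor's cost C.
r to a great-grandoffspring = 0.125 (three parent–offspring links: r = (1/2)^3 = 1/8).
r to a first cousin = 1/8 (first cousins share one grandparent pair — two paths of length 4: r = 2·(1/2)^4 = 1/8).
r to a half-sibling = 1/4 (half-sibs share one parent — one path of length 2: r = (1/2)^2 = 1/4).
r to a full niece or nephew = 1/4 (full aunt/uncle↔niece/nephew: two paths of length 3 through the shared grandparent pair: r = 2·(1/2)^3 = 1/4).
Summing one r·B term per recipient: 2·0.125·0.385 + 3·0.125·0.361 + 4·0.25·0.474 + 1·0.25·0.402 = 0.806125.
0.806125 < 1.2: the indirect benefit is less than the cost.

No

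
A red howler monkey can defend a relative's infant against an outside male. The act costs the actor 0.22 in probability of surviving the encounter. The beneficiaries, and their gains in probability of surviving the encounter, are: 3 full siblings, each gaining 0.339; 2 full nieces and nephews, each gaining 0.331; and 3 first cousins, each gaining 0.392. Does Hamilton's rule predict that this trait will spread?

Yes

Hamilton's rule: the trait is favored when the sum of r·B over every recipient exceeds the actor's cost C.
r to a full sibling = 0.5 (full sibs share both parents — two paths of length 2: r = 2·(1/2)^2 = 1/2).
r to a full niece or nephew = 1/4 (full aunt/uncle↔niece/nephew: two paths of length 3 through the shared grandparent pair: r = 2·(1/2)^3 = 1/4).
r to a first cousin = 0.125 (first cousins share one grandparent pair — two paths of length 4: r = 2·(1/2)^4 = 1/8).
Summing one r·B term per recipient: 3·0.5·0.339 + 2·0.25·0.331 + 3·0.125·0.392 = 0.821.
0.821 > 0.22: the indirect benefit exceeds the cost.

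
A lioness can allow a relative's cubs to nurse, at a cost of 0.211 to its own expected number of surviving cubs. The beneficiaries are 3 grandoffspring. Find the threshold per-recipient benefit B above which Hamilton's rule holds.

r to a grandoffspring = 0.25 (two parent–offspring links: r = (1/2)^2 = 1/4).
Hamilton's rule with n recipients of equal r: n·r·B > C, so B > C/(n·r) = 0.211/(3·0.25) = 0.2813.

0.2813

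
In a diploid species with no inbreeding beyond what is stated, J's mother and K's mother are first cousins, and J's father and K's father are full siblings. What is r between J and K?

0.15625

Independent pedigree routes through distinct common ancestors add.
J and K are related in two ways: second cousins through their mothers (r = 1/32) and first cousins through their fathers (r = 1/8).
r = 1/32 + 1/8 = 0.15625.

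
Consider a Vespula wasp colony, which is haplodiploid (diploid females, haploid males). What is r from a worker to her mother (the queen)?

0.5

One meiotic link between diploid queen and diploid daughter: r = 1/2.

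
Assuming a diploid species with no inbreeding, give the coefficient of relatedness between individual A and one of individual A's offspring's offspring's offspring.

0.125

Each parent–offspring link contributes a factor of 1/2, and independent paths through distinct common ancestors add.
Three parent–offspring links: r = (1/2)^3 = 1/8.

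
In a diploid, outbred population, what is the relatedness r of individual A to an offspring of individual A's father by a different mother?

Each parent–offspring link contributes a factor of 1/2, and independent paths through distinct common ancestors add.
Half-sibs share one parent — one path of length 2: r = (1/2)^2 = 1/4.

0.25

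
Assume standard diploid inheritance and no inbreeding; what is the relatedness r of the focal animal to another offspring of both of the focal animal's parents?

0.5

Each parent–offspring link contributes a factor of 1/2, and independent paths through distinct common ancestors add.
Full sibs share both parents — two paths of length 2: r = 2·(1/2)^2 = 1/2.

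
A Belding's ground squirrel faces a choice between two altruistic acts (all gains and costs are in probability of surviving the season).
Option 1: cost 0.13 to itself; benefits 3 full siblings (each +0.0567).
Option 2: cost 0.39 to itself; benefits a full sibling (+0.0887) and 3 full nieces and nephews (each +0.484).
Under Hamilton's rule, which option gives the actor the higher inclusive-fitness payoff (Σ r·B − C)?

Option 1: r to a full sibling = 0.5.
Option 1: Σ r·B − C = (3·0.5·0.0567) − 0.13 = -0.04495.
Option 2: r to a full sibling = 0.5.
Option 2: r to a full niece or nephew = 0.25.
Option 2: Σ r·B − C = (1·0.5·0.0887 + 3·0.25·0.484) − 0.39 = 0.01735.
Option 2 has the higher net inclusive-fitness payoff.

Option 2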